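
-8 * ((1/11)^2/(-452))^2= -1/373901858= -0.00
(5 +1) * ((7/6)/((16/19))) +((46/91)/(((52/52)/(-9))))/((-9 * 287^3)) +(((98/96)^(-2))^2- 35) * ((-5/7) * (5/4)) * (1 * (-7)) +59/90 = -758750224143339919/3718876353388560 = -204.03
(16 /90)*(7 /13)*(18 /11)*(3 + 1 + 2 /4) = 504 /715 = 0.70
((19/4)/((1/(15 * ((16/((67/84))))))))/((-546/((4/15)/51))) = -608/44421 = -0.01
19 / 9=2.11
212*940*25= 4982000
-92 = -92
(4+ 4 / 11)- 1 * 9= -51 / 11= -4.64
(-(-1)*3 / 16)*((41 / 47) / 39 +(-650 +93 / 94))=-2379191 / 19552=-121.69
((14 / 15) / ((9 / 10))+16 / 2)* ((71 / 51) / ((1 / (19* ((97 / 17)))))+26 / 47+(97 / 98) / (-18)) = 221319629833 / 161732781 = 1368.43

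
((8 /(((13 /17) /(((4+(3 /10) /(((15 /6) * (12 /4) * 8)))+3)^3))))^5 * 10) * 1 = 223262938356088821015722150003210665436366026029016857 /37129300000000000000000000000000000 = 6013120052252232630.72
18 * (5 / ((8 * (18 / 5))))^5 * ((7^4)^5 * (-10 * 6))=-3896106752813085986328125 / 286654464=-13591648629665456.69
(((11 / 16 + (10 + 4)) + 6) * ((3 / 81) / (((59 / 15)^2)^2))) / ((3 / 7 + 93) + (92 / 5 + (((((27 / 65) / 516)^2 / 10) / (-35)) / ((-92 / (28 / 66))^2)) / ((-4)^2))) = 6951554804143950000000 / 242847418556344582909939799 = 0.00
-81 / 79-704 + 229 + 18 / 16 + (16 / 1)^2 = -138345 / 632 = -218.90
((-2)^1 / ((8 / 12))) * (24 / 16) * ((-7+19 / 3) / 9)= 1 / 3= 0.33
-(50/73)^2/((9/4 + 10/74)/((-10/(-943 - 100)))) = -3700000/1962025891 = -0.00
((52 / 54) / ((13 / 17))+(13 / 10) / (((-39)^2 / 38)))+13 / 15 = 3788 / 1755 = 2.16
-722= -722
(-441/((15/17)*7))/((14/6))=-153/5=-30.60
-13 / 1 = -13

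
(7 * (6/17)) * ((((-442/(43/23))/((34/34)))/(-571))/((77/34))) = 0.45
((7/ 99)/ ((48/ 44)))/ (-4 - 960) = -7/ 104112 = -0.00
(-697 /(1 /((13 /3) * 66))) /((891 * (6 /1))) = -37.29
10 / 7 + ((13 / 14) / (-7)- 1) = 0.30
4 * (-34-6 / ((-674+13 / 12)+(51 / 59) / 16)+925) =6791437476 / 1905547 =3564.04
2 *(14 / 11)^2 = 392 / 121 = 3.24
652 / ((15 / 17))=11084 / 15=738.93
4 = 4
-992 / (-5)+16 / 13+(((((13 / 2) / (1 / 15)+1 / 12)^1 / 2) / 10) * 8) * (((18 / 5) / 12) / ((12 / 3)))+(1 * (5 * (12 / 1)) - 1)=1360103 / 5200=261.56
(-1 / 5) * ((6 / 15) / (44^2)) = -1 / 24200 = -0.00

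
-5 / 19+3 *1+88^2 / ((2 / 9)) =662164 / 19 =34850.74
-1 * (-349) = 349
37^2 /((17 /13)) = 17797 /17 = 1046.88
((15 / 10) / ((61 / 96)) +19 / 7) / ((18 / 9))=2167 / 854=2.54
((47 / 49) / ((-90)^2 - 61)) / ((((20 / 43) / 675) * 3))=0.06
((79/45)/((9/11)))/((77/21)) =79/135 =0.59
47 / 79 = 0.59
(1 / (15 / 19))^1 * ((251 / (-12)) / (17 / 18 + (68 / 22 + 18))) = -52459 / 43630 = -1.20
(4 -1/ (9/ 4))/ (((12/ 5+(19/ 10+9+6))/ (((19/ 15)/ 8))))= 152/ 5211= 0.03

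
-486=-486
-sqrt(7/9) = -sqrt(7)/3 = -0.88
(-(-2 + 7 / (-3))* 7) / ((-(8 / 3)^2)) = -273 / 64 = -4.27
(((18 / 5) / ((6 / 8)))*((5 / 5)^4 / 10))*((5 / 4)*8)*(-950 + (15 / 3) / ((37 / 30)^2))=-6221040 / 1369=-4544.22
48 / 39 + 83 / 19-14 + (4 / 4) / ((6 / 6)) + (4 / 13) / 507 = -926720 / 125229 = -7.40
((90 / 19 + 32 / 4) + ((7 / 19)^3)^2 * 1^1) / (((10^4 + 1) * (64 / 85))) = 50943356595 / 30112374776384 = 0.00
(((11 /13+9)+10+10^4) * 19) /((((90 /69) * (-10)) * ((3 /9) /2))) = -28461373 /325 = -87573.46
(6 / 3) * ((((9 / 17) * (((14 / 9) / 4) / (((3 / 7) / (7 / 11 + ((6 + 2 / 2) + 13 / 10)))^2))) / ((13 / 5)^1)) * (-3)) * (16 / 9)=-1325748508 / 3610035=-367.24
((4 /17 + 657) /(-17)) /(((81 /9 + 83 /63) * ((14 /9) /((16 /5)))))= -3620052 /469625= -7.71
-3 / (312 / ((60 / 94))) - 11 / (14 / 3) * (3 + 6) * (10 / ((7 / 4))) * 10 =-145174335 / 119756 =-1212.25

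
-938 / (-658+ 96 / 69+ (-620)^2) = -10787 / 4413049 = -0.00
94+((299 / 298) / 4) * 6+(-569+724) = 149301 / 596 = 250.51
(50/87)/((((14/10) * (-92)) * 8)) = -125/224112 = -0.00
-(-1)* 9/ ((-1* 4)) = -9/ 4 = -2.25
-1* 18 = -18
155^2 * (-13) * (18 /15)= -374790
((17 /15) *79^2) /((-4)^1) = -106097 /60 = -1768.28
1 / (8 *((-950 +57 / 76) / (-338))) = 169 / 3797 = 0.04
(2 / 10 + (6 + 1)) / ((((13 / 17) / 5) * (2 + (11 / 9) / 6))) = 21.36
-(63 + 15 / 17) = -1086 / 17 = -63.88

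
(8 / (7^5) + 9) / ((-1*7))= -151271 / 117649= -1.29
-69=-69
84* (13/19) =1092/19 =57.47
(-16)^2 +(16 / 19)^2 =92672 / 361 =256.71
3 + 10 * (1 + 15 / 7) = 241 / 7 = 34.43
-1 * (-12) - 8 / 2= 8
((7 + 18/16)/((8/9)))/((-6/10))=-975/64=-15.23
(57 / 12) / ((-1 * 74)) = -19 / 296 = -0.06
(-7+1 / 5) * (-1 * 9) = 306 / 5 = 61.20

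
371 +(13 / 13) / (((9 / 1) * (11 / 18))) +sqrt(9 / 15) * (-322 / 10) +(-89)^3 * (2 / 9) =-15472571 / 99 - 161 * sqrt(15) / 25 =-156313.54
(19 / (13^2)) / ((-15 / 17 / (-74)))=23902 / 2535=9.43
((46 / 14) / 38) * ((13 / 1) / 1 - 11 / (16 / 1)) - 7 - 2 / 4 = -27389 / 4256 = -6.44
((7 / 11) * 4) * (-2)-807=-8933 / 11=-812.09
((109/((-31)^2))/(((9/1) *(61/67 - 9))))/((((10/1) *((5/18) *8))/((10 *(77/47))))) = -562331/489610280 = -0.00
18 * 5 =90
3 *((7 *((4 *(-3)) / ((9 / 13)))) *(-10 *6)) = 21840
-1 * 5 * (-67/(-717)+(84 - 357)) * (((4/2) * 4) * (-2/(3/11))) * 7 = -1205351840/2151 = -560368.13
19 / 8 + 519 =4171 / 8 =521.38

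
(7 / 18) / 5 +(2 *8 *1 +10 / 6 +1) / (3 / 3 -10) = -539 / 270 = -2.00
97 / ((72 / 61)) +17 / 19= 113647 / 1368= 83.08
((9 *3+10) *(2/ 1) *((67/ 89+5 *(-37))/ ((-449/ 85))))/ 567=11460380/ 2517543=4.55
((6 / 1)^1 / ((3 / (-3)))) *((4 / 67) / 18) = -4 / 201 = -0.02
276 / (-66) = -46 / 11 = -4.18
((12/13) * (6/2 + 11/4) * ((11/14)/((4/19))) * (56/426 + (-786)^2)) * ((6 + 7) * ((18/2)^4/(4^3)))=259387453264797/15904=16309573268.66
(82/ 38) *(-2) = -82/ 19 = -4.32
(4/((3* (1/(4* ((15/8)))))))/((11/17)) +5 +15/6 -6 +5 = 483/22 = 21.95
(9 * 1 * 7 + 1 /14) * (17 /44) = 15011 /616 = 24.37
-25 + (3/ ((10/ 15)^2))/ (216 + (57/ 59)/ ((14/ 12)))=-993761/ 39800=-24.97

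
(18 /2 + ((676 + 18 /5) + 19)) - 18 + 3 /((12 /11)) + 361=21067 /20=1053.35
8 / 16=1 / 2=0.50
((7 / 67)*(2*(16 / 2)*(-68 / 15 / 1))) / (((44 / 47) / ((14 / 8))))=-156604 / 11055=-14.17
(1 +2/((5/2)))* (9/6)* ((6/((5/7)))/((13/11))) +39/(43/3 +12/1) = 530748/25675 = 20.67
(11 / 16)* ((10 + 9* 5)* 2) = 605 / 8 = 75.62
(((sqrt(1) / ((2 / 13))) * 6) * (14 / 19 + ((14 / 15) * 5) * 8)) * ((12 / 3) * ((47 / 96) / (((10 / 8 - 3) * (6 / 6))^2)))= 378820 / 399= 949.42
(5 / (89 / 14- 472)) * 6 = -140 / 2173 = -0.06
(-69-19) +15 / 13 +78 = -115 / 13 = -8.85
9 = 9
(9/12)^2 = 9/16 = 0.56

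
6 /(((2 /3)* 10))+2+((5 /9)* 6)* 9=329 /10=32.90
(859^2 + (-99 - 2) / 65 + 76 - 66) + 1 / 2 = 95925693 / 130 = 737889.95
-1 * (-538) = 538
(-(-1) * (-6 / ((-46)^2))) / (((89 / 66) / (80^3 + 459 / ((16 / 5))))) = -811235205 / 753296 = -1076.91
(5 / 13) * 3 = 15 / 13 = 1.15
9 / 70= 0.13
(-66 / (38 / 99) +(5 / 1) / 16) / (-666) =0.26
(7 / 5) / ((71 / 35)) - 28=-1939 / 71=-27.31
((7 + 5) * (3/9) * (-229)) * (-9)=8244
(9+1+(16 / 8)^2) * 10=140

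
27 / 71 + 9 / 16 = 1071 / 1136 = 0.94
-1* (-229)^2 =-52441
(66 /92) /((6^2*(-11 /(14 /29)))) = -7 /8004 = -0.00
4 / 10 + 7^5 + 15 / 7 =588334 / 35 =16809.54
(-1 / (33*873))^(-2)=829958481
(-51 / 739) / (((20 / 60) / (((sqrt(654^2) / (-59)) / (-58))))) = -50031 / 1264429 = -0.04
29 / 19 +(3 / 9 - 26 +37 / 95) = -6769 / 285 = -23.75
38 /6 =19 /3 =6.33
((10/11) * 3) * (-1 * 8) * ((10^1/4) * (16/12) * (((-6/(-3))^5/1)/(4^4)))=-100/11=-9.09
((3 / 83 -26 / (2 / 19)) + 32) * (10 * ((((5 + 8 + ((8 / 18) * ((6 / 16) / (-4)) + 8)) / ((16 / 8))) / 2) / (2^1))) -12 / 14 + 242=-150329213 / 27888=-5390.46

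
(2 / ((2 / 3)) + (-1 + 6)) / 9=8 / 9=0.89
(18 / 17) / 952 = 9 / 8092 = 0.00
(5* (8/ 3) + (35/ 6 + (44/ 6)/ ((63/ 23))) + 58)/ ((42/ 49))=30181/ 324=93.15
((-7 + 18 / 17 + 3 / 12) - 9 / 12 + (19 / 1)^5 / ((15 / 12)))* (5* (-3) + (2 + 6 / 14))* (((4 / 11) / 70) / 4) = -673496738 / 20825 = -32340.78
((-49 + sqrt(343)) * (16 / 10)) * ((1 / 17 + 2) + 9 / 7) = -22288 / 85 + 3184 * sqrt(7) / 85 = -163.11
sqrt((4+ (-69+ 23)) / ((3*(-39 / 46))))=2*sqrt(6279) / 39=4.06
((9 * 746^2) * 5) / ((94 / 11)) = 137737710 / 47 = 2930589.57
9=9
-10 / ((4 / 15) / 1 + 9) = -150 / 139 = -1.08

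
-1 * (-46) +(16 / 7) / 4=326 / 7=46.57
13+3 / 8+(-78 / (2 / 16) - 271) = -7053 / 8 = -881.62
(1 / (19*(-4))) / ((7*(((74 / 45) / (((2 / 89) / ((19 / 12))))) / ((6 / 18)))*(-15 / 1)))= 3 / 8321411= 0.00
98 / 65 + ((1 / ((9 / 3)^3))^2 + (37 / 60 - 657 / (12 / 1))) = -2493601 / 47385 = -52.62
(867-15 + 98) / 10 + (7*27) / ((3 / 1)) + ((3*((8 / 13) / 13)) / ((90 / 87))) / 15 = 158.01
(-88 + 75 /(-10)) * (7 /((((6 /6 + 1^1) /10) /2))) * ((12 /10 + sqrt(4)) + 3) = -41447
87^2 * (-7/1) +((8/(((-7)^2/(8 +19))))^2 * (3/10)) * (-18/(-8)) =-635903451/12005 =-52969.88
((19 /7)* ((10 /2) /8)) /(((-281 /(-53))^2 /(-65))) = -17345575 /4421816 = -3.92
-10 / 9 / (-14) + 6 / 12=73 / 126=0.58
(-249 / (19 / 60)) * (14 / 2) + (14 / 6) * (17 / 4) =-1252699 / 228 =-5494.29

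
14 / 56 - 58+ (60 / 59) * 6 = -12189 / 236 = -51.65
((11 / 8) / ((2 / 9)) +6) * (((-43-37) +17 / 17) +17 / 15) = -949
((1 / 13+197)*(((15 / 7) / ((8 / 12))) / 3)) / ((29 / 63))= 172935 / 377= 458.71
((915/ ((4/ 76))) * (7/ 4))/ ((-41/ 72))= -2190510/ 41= -53427.07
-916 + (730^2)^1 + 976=532960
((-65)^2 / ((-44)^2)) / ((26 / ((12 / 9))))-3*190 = -1654955 / 2904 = -569.89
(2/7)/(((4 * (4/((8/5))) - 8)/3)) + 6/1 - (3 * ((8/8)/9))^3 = 1208/189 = 6.39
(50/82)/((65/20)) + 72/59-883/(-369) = 1075745/283023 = 3.80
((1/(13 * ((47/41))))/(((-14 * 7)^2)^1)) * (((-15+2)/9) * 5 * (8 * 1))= -410/1015623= -0.00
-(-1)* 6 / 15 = 2 / 5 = 0.40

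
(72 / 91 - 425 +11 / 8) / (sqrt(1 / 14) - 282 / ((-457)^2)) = -13426594309558223 *sqrt(14) / 31753024186520 - 9064682127507 / 1134036578090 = -1590.13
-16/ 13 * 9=-144/ 13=-11.08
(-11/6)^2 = 121/36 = 3.36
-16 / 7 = -2.29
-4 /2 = -2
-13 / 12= -1.08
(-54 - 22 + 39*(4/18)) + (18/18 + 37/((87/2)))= -1899/29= -65.48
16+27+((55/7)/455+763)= 513433/637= 806.02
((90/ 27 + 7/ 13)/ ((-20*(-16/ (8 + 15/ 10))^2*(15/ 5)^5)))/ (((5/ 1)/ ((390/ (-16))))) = 54511/ 39813120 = 0.00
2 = 2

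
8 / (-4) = -2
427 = 427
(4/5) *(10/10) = 4/5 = 0.80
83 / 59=1.41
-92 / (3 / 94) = -8648 / 3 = -2882.67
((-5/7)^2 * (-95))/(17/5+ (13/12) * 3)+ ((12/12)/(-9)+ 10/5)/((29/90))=-14190/9947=-1.43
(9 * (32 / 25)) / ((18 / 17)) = 272 / 25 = 10.88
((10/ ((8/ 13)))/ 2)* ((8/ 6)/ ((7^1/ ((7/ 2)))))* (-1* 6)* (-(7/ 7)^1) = 65/ 2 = 32.50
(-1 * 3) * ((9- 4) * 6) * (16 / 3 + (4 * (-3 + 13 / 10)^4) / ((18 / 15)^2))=-102721 / 40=-2568.02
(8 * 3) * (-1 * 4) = -96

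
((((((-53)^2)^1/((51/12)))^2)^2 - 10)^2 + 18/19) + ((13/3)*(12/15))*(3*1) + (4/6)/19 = 72400023005953801447645248153892864/1988090870685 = 36416858038791885650112.57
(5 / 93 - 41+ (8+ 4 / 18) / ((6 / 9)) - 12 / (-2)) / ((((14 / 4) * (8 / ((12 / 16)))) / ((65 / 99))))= -45565 / 114576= -0.40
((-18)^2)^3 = 34012224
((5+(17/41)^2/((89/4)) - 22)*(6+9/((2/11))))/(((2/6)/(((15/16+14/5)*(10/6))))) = -84372976233/4787488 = -17623.64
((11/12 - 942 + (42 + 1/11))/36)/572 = -118667/2718144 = -0.04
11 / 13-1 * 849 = -11026 / 13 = -848.15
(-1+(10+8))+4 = 21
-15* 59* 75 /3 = -22125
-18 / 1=-18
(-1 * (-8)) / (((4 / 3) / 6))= 36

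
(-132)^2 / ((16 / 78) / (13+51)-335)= -5436288 / 104519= -52.01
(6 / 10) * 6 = 18 / 5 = 3.60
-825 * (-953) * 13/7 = 10220925/7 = 1460132.14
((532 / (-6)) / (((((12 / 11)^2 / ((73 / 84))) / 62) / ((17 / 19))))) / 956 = -4654991 / 1238976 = -3.76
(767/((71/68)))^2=2720248336/5041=539624.74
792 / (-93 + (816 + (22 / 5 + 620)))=3960 / 6737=0.59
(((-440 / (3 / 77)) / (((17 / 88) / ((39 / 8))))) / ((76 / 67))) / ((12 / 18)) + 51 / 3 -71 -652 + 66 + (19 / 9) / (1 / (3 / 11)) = -4023793588 / 10659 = -377501.98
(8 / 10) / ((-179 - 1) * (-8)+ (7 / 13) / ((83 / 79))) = 4316 / 7771565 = 0.00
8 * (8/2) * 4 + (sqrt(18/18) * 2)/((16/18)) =521/4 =130.25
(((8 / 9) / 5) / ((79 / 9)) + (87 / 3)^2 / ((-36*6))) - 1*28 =-2719427 / 85320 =-31.87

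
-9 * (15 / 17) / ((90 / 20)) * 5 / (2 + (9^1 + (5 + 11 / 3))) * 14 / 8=-0.79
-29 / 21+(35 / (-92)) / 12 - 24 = -65463 / 2576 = -25.41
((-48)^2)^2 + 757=5309173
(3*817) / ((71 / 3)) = 7353 / 71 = 103.56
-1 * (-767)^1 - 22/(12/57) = 1325/2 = 662.50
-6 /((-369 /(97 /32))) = 97 /1968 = 0.05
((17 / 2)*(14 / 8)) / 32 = 119 / 256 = 0.46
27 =27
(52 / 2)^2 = 676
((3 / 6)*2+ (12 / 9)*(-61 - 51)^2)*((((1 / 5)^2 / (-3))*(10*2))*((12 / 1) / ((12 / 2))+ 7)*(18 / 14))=-1806444 / 35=-51612.69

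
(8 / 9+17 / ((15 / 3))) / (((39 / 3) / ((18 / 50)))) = 193 / 1625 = 0.12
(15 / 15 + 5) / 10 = 3 / 5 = 0.60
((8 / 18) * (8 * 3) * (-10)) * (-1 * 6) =640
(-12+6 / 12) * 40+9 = -451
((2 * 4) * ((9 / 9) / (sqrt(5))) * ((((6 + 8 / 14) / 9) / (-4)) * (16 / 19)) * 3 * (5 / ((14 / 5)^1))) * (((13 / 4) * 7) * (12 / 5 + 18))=-81328 * sqrt(5) / 133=-1367.33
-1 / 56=-0.02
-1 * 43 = -43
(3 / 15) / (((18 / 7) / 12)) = 14 / 15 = 0.93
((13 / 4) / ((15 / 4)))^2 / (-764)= -169 / 171900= -0.00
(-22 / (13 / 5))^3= -1331000 / 2197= -605.83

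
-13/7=-1.86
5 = 5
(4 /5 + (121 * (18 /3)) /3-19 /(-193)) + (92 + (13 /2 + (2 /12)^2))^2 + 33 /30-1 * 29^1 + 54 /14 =86902033667 /8754480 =9926.58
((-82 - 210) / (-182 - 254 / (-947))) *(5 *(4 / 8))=69131 / 17210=4.02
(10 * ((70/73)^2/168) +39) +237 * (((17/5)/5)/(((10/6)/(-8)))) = -1467832952/1998375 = -734.51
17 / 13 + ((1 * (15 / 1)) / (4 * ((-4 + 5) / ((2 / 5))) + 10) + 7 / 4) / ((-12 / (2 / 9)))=1771 / 1404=1.26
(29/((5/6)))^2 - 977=234.04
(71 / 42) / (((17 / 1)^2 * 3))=71 / 36414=0.00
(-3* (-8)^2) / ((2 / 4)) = -384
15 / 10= 3 / 2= 1.50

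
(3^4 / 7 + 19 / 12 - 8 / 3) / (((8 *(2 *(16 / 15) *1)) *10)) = 881 / 14336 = 0.06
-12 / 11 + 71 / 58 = 85 / 638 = 0.13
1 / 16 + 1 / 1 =1.06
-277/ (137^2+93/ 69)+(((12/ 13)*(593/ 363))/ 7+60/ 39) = 1181026705/ 679092414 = 1.74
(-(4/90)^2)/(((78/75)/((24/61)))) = -16/21411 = -0.00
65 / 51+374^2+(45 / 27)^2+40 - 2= 21407462 / 153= 139918.05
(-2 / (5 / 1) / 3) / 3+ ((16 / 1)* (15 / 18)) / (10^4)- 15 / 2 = -7.54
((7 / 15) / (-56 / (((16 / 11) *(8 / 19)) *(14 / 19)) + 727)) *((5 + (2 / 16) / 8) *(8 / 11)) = 2996 / 1061115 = 0.00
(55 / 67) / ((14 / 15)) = 825 / 938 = 0.88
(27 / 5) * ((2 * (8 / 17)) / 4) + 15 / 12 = 857 / 340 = 2.52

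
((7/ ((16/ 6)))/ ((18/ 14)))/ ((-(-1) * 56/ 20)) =35/ 48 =0.73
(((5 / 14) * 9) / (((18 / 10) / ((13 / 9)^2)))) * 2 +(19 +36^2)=749830 / 567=1322.45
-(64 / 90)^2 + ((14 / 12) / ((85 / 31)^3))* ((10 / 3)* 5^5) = 5860072213 / 9948825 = 589.02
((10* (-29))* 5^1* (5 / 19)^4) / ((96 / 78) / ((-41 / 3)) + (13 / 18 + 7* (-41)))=0.02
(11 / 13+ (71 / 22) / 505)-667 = -96211677 / 144430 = -666.15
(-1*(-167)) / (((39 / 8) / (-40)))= -1370.26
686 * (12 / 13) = 8232 / 13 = 633.23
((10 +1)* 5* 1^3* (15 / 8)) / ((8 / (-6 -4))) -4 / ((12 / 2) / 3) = -4189 / 32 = -130.91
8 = 8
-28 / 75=-0.37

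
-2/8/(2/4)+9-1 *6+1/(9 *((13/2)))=589/234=2.52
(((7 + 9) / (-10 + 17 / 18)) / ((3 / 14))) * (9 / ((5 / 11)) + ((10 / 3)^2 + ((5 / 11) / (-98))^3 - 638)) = 273785893437704 / 54694936065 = 5005.69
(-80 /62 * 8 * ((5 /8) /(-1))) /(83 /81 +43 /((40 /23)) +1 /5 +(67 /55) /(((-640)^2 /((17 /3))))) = 364953600000 /1467918111743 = 0.25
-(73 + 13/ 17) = -73.76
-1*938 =-938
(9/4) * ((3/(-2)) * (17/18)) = -51/16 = -3.19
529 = 529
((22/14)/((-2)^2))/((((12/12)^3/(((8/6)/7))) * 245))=11/36015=0.00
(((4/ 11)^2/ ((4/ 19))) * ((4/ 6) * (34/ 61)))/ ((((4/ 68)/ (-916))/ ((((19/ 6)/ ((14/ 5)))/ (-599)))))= 1911307280/ 278536797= 6.86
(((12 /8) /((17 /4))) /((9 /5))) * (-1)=-10 /51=-0.20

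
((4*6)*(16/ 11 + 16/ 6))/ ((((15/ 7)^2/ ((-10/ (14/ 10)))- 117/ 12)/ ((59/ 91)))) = -256768/ 41613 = -6.17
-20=-20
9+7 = 16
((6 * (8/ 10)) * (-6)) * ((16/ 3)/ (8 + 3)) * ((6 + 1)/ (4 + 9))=-7.52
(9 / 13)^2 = 81 / 169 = 0.48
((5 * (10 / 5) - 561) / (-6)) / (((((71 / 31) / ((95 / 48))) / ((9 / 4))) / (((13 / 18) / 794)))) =21095035 / 129885696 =0.16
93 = 93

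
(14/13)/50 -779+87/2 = -478061/650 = -735.48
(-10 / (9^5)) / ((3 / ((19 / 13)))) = -190 / 2302911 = -0.00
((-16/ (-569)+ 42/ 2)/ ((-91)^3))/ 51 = -11965/ 21867876849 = -0.00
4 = 4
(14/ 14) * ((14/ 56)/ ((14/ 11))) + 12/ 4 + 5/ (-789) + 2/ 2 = 185135/ 44184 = 4.19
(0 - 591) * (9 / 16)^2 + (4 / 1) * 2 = -45823 / 256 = -179.00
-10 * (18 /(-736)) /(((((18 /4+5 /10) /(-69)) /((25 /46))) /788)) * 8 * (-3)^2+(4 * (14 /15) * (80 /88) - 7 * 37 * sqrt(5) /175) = -78984574 /759 - 37 * sqrt(5) /25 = -104067.31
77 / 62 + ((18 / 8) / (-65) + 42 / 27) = 200419 / 72540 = 2.76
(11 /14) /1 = 11 /14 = 0.79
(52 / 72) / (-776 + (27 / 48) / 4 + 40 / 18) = -416 / 445615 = -0.00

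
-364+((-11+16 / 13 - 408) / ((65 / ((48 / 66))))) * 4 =-3557172 / 9295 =-382.70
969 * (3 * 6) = 17442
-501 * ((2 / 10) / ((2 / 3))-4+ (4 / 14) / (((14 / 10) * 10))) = 903303 / 490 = 1843.48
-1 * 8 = -8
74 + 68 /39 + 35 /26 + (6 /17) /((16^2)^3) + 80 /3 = 577056538741 /5561647104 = 103.76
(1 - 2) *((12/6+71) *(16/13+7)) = -7811/13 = -600.85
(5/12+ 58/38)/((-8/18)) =-1329/304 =-4.37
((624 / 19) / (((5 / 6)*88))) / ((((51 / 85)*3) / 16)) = 832 / 209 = 3.98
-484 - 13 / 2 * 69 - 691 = -3247 / 2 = -1623.50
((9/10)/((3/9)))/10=27/100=0.27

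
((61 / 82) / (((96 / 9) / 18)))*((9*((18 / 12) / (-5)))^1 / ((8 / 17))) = -755973 / 104960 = -7.20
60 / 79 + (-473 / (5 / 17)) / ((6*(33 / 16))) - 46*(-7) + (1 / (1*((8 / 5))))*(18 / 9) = 2759447 / 14220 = 194.05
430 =430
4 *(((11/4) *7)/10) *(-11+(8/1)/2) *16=-4312/5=-862.40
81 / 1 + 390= 471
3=3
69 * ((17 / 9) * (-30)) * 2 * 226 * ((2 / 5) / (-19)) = 706928 / 19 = 37206.74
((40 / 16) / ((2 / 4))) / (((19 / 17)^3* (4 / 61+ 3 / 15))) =7492325 / 555579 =13.49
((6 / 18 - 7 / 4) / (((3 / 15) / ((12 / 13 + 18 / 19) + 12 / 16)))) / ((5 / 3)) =-11.14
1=1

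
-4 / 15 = -0.27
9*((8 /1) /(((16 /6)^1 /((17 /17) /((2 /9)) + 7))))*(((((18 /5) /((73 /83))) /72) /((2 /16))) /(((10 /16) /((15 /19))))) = 1237032 /6935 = 178.38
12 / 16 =3 / 4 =0.75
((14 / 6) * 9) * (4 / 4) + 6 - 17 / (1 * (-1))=44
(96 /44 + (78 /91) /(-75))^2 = 17455684 /3705625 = 4.71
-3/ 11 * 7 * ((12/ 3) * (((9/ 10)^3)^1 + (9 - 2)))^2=-1254486261/ 687500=-1824.71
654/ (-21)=-218/ 7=-31.14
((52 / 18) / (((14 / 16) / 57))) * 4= 15808 / 21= 752.76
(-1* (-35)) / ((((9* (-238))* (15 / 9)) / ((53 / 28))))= -0.02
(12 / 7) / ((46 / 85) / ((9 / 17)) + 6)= 135 / 553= 0.24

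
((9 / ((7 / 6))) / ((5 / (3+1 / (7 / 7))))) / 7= 216 / 245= 0.88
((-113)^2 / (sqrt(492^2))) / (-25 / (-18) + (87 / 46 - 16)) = -881061 / 431812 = -2.04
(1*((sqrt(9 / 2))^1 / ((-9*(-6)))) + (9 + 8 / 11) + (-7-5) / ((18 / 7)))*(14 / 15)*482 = 1687*sqrt(2) / 135 + 1126916 / 495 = 2294.27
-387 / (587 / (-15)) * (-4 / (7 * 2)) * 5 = -58050 / 4109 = -14.13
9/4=2.25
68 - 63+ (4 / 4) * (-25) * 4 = -95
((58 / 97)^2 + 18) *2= 345452 / 9409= 36.72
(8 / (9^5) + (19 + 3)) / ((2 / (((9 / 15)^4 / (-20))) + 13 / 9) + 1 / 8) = -10392688 / 145058607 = -0.07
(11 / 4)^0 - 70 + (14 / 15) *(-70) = -403 / 3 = -134.33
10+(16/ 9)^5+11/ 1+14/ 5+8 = 14631671/ 295245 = 49.56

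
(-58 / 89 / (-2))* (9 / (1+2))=87 / 89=0.98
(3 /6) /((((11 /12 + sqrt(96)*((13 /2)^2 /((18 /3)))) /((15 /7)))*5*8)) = -99 /19189604 + 1521*sqrt(6) /9594802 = 0.00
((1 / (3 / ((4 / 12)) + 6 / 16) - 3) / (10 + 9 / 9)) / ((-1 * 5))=217 / 4125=0.05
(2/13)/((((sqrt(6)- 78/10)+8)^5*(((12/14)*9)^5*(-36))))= 5987546271875/7890708476276543496384- 6303938046875*sqrt(6)/7890708476276543496384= -0.00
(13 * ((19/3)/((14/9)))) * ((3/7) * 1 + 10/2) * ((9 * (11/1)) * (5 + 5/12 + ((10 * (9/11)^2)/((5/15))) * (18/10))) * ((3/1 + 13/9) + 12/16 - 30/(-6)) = 103947842843/8624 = 12053321.29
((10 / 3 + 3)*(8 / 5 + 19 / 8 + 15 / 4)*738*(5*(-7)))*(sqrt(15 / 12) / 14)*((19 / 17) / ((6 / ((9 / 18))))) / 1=-4573509*sqrt(5) / 1088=-9399.52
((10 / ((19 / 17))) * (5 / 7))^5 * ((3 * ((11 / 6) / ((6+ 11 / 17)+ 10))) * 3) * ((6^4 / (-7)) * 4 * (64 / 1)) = -41292622039680000000000 / 82440891664033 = -500875490.38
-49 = -49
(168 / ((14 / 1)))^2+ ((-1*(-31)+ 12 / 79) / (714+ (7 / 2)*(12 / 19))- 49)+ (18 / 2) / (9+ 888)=30553489997 / 321434568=95.05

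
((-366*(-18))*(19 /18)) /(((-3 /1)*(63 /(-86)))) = 199348 /63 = 3164.25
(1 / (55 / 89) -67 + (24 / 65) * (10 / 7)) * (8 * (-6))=15580608 / 5005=3113.01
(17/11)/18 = 17/198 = 0.09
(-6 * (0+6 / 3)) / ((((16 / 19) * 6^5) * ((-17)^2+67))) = -19 / 3691008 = -0.00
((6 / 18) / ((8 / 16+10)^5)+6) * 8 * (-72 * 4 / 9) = -18819545600 / 12252303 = -1536.00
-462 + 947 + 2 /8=485.25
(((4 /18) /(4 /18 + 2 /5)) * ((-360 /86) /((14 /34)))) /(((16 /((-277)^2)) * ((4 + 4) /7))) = -293488425 /19264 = -15235.07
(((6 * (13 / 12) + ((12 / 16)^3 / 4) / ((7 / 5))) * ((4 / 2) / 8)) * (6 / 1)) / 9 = 11783 / 10752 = 1.10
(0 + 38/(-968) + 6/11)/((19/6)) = 735/4598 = 0.16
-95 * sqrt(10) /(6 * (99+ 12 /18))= -95 * sqrt(10) /598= -0.50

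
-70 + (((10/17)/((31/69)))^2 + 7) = -17020827/277729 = -61.29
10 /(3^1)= 10 /3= 3.33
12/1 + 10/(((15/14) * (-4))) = 29/3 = 9.67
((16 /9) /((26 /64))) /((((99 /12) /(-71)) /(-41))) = 5961728 /3861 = 1544.09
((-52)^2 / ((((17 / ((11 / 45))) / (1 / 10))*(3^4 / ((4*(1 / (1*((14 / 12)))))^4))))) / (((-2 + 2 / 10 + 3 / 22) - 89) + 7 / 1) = -0.08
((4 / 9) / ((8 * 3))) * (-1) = -1 / 54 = -0.02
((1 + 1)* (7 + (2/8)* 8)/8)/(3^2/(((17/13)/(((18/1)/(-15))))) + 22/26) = -9945/32764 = -0.30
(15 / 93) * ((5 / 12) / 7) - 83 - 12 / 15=-1090951 / 13020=-83.79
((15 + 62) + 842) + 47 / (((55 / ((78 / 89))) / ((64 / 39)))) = 4504521 / 4895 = 920.23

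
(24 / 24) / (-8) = -1 / 8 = -0.12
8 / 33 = 0.24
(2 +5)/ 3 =7/ 3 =2.33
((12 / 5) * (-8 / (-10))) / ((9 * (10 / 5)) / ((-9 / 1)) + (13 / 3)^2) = 432 / 3775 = 0.11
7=7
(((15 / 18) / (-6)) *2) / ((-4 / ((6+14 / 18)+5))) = 265 / 324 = 0.82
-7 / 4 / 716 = -7 / 2864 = -0.00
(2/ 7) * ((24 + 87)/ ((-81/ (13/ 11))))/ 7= -962/ 14553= -0.07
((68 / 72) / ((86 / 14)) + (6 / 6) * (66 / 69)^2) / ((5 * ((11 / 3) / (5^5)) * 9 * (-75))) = -10939175 / 40535154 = -0.27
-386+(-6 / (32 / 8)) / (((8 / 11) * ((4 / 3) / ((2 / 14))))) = -173027 / 448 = -386.22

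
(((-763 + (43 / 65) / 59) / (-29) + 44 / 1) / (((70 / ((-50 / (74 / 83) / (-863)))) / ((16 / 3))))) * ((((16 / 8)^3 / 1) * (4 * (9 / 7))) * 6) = 2990685662208 / 34801820417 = 85.93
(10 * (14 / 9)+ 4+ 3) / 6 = 203 / 54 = 3.76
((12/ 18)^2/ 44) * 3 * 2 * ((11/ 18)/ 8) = 1/ 216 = 0.00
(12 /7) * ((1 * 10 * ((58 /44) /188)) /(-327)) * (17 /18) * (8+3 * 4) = -24650 /3550239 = -0.01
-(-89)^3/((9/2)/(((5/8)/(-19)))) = -3524845/684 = -5153.28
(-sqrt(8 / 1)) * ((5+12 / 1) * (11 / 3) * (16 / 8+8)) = -3740 * sqrt(2) / 3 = -1763.05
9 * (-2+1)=-9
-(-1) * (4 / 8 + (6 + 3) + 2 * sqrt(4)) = 27 / 2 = 13.50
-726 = -726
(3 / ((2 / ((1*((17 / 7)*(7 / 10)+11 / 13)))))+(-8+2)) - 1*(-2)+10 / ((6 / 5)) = 6359 / 780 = 8.15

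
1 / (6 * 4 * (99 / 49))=49 / 2376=0.02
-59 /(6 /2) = -59 /3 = -19.67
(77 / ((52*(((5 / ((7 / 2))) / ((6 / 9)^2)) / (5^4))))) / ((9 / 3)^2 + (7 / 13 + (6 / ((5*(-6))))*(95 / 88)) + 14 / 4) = 22.45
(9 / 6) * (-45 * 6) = -405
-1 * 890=-890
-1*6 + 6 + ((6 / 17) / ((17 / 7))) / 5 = 42 / 1445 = 0.03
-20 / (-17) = 20 / 17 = 1.18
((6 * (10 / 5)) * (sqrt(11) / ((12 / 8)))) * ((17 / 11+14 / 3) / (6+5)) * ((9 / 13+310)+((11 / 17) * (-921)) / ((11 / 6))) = -5207000 * sqrt(11) / 80223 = -215.27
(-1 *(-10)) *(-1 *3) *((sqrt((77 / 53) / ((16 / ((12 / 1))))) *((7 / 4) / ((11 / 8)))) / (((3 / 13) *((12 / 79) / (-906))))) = 5427695 *sqrt(12243) / 583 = 1030127.08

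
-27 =-27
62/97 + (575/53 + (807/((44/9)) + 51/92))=460726371/2601346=177.11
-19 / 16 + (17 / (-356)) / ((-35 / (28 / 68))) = -1.19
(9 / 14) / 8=9 / 112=0.08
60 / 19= 3.16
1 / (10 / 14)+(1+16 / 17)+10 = 1134 / 85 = 13.34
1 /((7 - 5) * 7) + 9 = 127 /14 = 9.07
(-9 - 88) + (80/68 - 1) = -1646/17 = -96.82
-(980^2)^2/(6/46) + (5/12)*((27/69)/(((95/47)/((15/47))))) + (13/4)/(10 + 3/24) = -1001238016625230907/141588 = -7071489226666.32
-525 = -525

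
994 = 994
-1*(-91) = 91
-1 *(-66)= 66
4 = 4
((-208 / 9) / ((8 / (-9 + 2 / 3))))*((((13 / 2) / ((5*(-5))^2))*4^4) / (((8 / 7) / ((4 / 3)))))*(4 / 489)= 605696 / 990225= 0.61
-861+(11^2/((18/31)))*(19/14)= -145703/252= -578.19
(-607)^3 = -223648543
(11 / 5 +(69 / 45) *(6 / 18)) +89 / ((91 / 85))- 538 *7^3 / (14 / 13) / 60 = -45373261 / 16380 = -2770.04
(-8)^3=-512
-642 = -642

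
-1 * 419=-419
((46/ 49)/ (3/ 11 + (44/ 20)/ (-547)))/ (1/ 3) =10.48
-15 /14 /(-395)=3 /1106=0.00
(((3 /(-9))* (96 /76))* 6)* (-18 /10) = 432 /95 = 4.55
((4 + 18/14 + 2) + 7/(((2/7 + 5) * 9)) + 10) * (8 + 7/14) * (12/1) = 1381624/777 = 1778.15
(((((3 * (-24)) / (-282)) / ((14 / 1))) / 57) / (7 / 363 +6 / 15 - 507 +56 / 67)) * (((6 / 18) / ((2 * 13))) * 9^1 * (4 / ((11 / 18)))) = -596970 / 1249441134851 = -0.00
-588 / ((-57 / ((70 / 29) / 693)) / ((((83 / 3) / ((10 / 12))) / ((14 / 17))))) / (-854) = -5644 / 3327489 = -0.00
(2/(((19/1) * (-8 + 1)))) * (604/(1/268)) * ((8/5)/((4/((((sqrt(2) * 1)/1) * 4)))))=-2589952 * sqrt(2)/665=-5507.89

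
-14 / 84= -1 / 6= -0.17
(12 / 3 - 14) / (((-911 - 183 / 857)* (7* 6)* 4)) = 857 / 13119288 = 0.00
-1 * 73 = -73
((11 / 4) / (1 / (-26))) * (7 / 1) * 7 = -7007 / 2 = -3503.50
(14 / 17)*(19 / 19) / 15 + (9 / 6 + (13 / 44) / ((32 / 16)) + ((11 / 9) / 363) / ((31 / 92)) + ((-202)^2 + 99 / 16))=40811.90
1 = 1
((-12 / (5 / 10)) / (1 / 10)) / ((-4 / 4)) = 240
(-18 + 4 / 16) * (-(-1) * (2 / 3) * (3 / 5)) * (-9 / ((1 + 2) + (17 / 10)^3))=63900 / 7913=8.08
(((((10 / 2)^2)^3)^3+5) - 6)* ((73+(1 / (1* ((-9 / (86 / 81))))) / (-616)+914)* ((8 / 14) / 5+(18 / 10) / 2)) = 39697404934605278759 / 10395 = 3818894173603201.42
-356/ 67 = -5.31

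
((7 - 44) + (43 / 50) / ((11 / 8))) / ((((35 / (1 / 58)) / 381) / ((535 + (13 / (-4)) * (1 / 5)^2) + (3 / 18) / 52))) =-757149072313 / 207350000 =-3651.55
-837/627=-279/209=-1.33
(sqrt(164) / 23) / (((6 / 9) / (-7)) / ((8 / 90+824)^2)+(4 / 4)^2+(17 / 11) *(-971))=-0.00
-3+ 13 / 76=-215 / 76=-2.83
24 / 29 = 0.83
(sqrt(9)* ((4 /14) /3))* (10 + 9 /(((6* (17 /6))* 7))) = 2398 /833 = 2.88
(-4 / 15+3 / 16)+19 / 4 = 1121 / 240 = 4.67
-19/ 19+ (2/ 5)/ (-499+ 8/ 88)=-13731/ 13720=-1.00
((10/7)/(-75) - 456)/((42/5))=-23941/441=-54.29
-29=-29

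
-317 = -317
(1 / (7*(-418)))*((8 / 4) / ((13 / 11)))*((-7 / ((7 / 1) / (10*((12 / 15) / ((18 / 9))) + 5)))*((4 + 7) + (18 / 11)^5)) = 1734219 / 14655641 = 0.12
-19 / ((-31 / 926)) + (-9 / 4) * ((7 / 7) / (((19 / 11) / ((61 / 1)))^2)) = -100211503 / 44764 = -2238.66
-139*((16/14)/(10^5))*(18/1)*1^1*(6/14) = -3753/306250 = -0.01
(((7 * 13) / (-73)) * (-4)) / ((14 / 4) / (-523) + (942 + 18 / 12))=190372 / 36021631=0.01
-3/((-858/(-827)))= -827/286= -2.89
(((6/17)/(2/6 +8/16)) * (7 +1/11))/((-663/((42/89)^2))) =-127008/125904295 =-0.00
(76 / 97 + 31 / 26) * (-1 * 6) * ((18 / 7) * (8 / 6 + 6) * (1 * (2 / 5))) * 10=-7893072 / 8827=-894.20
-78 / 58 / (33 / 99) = -117 / 29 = -4.03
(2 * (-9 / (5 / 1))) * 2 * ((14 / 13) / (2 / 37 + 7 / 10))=-4144 / 403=-10.28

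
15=15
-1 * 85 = -85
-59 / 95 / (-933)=59 / 88635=0.00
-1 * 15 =-15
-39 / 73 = -0.53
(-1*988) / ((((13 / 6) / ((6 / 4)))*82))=-342 / 41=-8.34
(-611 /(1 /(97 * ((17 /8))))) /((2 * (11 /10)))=-5037695 /88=-57246.53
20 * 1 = 20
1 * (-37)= -37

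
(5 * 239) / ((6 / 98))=58555 / 3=19518.33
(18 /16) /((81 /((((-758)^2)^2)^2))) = 13622714598418483461152 /9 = 1513634955379831495683.56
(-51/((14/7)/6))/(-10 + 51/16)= 2448/109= 22.46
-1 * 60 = -60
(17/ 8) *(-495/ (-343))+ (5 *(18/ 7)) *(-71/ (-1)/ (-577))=2350575/ 1583288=1.48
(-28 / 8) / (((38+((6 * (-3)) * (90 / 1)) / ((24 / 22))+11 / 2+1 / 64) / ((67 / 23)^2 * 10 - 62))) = 2708608 / 48802895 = 0.06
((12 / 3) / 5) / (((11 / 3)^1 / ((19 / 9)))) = 76 / 165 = 0.46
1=1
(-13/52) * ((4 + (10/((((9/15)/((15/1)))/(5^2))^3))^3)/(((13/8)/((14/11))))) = -407453626394271850585937500112/143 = -2849326058701201752349213000.00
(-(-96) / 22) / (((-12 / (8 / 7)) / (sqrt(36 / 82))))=-96 * sqrt(82) / 3157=-0.28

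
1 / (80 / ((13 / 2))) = 13 / 160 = 0.08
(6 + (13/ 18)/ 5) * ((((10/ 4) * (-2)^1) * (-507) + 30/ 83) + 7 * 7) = 59309803/ 3735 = 15879.47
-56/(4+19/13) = -728/71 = -10.25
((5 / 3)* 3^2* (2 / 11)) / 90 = 1 / 33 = 0.03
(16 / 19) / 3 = 16 / 57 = 0.28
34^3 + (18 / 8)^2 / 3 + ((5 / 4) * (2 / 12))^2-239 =39066.73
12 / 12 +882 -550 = 333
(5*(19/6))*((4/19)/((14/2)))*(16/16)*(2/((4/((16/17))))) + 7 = 7.22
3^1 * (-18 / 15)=-3.60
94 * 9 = 846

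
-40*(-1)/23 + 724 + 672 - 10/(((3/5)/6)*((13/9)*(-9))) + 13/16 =6727471/4784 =1406.24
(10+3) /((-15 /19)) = -247 /15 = -16.47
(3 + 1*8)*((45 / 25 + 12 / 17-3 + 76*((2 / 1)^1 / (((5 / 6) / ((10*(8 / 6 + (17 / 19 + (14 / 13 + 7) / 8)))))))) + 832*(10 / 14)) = 552995498 / 7735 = 71492.63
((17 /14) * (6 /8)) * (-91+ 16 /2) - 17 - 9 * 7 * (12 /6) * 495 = -3497905 /56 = -62462.59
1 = 1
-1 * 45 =-45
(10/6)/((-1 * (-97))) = 5/291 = 0.02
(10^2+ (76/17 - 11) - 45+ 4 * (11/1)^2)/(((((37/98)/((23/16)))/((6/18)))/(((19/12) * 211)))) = 10224557609/45288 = 225767.48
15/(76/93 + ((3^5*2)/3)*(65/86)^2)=5158710/32107973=0.16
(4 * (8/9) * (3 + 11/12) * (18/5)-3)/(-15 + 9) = -707/90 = -7.86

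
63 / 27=2.33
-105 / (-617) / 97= 105 / 59849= 0.00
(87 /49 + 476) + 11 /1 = 23950 /49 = 488.78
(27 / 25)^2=729 / 625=1.17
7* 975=6825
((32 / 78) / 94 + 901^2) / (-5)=-1488031241 / 9165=-162360.20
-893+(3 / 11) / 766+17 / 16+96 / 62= -1860599085 / 2089648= -890.39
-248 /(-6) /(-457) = -124 /1371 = -0.09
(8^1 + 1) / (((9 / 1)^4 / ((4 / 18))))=2 / 6561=0.00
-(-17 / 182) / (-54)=-17 / 9828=-0.00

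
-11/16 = -0.69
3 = 3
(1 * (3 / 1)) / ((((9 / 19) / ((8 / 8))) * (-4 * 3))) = -19 / 36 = -0.53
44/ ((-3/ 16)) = -704/ 3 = -234.67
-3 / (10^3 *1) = -3 / 1000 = -0.00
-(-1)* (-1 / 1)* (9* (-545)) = 4905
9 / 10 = 0.90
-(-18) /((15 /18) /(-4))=-432 /5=-86.40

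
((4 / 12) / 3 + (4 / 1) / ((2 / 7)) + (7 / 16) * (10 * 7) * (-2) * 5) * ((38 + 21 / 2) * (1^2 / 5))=-1020149 / 360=-2833.75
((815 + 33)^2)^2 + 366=517110563182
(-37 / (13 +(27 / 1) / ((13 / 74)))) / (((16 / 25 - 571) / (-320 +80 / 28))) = -8898500 / 72098257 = -0.12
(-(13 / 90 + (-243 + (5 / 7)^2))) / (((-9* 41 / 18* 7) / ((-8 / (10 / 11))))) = 47024692 / 3164175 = 14.86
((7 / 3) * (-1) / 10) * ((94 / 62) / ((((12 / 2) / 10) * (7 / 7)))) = -329 / 558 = -0.59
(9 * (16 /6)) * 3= 72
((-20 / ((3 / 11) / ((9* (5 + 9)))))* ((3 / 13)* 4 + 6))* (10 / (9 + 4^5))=-619.26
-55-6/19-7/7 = -1070/19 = -56.32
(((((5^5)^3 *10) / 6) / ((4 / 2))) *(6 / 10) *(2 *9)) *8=2197265625000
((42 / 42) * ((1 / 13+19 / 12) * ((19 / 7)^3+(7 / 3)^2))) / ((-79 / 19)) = -27606107 / 2717442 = -10.16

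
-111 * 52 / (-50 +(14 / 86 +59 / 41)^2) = 121.68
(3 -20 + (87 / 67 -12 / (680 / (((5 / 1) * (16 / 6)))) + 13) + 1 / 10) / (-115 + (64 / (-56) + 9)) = 226177 / 8542500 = 0.03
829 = 829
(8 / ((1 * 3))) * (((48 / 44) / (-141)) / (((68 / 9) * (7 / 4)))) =-96 / 61523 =-0.00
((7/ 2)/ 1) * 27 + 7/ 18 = 854/ 9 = 94.89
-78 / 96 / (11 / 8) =-13 / 22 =-0.59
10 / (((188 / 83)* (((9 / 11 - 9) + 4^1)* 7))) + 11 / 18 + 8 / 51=2858045 / 4631004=0.62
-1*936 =-936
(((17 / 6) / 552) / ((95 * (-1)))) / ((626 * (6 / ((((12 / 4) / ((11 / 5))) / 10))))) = -0.00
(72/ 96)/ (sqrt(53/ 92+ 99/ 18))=3 * sqrt(12857)/ 1118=0.30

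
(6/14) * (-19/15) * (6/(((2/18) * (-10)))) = 513/175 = 2.93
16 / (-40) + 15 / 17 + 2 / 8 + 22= 7729 / 340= 22.73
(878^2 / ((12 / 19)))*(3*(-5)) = -18308495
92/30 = 3.07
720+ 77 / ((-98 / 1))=10069 / 14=719.21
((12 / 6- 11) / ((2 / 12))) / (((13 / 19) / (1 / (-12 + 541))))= -1026 / 6877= -0.15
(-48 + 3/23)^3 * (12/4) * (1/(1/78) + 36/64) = -5032902178071/194672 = -25853241.24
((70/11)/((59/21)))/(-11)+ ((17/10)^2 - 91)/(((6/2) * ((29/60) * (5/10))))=-126016608/1035155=-121.74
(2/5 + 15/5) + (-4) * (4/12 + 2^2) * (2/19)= 449/285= 1.58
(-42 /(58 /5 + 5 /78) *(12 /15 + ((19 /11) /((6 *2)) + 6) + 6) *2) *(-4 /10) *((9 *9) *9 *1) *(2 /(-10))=-6800808924 /1250975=-5436.41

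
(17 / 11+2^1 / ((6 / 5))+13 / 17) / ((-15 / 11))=-2231 / 765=-2.92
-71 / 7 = -10.14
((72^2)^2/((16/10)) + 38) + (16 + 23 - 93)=16796144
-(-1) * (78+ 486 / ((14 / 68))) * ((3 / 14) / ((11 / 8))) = 204840 / 539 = 380.04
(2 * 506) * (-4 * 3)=-12144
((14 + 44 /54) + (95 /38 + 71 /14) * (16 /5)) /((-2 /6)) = -36896 /315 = -117.13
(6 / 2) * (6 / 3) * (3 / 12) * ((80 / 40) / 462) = 1 / 154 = 0.01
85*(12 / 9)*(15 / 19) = 1700 / 19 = 89.47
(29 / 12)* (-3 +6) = 29 / 4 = 7.25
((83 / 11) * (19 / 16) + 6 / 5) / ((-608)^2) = 8941 / 325304320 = 0.00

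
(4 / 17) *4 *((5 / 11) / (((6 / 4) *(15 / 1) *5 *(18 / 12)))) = 0.00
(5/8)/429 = 0.00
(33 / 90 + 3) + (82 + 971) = 31691 / 30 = 1056.37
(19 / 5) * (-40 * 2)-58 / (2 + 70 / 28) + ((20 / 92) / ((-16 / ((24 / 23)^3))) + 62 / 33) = -8727549106 / 27704259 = -315.03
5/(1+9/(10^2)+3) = 500/409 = 1.22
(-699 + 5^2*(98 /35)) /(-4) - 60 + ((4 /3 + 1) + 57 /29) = 101.55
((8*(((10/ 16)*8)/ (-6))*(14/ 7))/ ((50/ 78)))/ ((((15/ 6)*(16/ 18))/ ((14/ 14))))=-234/ 25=-9.36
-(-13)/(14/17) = 221/14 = 15.79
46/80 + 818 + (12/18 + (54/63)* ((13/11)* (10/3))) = 7600993/9240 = 822.62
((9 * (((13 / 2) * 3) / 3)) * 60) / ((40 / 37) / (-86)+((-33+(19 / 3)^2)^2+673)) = 452337210 / 93245299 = 4.85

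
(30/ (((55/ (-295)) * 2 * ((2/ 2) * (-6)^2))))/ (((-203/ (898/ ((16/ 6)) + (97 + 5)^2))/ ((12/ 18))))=78.83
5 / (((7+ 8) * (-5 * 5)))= -0.01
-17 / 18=-0.94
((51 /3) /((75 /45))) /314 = 51 /1570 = 0.03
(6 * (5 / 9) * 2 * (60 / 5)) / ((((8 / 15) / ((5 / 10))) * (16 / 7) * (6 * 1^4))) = 175 / 32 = 5.47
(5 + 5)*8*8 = 640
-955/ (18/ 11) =-10505/ 18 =-583.61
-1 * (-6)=6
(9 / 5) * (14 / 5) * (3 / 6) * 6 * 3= 45.36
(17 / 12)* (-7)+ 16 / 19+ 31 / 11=-15691 / 2508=-6.26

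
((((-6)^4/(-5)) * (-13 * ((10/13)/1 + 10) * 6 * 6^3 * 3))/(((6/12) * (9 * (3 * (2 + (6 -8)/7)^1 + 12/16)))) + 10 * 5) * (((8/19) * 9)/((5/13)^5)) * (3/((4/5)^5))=21931679915.92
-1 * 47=-47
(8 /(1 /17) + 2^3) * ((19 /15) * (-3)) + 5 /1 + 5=-2686 /5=-537.20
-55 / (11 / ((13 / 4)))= -65 / 4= -16.25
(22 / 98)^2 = 121 / 2401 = 0.05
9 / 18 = 0.50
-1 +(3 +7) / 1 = 9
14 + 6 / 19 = 272 / 19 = 14.32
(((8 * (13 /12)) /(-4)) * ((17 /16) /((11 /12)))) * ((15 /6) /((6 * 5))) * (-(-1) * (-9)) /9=221 /1056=0.21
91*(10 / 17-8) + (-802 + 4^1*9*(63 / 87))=-1450.40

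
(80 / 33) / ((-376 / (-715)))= 650 / 141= 4.61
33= 33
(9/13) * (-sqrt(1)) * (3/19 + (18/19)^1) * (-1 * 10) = 1890/247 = 7.65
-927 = -927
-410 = -410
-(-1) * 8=8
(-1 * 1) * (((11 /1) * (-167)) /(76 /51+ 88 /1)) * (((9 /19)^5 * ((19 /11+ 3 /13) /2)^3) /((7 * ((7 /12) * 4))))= 3017521998000 /107292912967669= 0.03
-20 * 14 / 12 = -70 / 3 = -23.33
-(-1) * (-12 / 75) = -4 / 25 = -0.16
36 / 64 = 9 / 16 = 0.56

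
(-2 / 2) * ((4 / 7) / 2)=-2 / 7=-0.29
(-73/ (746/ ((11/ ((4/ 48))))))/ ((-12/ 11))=8833/ 746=11.84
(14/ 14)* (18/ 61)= 18/ 61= 0.30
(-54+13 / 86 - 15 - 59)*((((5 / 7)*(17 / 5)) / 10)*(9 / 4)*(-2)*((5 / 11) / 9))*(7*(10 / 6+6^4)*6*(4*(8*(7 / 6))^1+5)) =30804277355 / 1892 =16281330.53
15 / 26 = 0.58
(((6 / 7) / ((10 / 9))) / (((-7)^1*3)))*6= -54 / 245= -0.22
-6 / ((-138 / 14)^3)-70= -7664524 / 109503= -69.99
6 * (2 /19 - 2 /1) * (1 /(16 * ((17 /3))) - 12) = 136.30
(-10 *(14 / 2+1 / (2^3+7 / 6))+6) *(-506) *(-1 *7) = -230552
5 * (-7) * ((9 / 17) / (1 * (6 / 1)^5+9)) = -7 / 2941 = -0.00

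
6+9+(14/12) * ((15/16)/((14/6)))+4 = 623/32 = 19.47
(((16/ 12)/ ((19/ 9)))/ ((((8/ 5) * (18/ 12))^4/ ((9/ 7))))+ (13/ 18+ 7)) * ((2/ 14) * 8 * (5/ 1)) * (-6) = -2967295/ 11172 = -265.60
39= 39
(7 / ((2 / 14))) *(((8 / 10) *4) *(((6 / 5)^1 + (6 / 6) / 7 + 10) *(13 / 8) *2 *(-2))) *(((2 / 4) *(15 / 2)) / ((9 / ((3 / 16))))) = -36127 / 40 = -903.18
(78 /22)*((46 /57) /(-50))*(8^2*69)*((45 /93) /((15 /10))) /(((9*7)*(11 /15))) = -880256 /498883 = -1.76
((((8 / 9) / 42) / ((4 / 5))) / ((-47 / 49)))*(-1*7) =245 / 1269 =0.19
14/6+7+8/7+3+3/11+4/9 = 9836/693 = 14.19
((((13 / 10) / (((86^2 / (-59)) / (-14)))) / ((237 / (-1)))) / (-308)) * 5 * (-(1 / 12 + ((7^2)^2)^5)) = -734408019003220857971 / 925505856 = -793520661422.18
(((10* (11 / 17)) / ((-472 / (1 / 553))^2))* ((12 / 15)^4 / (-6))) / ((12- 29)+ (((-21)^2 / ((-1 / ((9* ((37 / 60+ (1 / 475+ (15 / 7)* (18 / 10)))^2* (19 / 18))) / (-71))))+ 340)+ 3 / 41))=-389375360 / 90395567847663077450619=-0.00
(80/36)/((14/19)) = 190/63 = 3.02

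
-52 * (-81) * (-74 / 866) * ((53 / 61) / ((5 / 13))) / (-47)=107376516 / 6207055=17.30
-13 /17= -0.76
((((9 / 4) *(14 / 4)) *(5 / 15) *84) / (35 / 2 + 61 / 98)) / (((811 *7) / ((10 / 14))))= 735 / 480112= 0.00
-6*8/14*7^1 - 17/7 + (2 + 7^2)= 172/7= 24.57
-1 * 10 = -10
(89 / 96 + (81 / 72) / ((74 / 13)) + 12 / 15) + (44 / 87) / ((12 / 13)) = 3820481 / 1545120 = 2.47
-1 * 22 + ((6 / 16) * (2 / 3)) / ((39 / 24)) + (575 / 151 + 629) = 1199318 / 1963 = 610.96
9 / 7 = 1.29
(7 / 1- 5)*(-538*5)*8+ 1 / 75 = -3227999 / 75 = -43039.99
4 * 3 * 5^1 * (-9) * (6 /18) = -180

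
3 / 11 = 0.27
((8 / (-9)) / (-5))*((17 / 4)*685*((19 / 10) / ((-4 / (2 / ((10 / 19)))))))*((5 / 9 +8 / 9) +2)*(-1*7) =22524.31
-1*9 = -9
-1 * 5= -5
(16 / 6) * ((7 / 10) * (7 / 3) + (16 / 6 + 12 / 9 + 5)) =1276 / 45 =28.36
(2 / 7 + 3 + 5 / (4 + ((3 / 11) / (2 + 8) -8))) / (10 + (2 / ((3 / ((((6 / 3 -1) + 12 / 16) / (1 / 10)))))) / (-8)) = 148824 / 627095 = 0.24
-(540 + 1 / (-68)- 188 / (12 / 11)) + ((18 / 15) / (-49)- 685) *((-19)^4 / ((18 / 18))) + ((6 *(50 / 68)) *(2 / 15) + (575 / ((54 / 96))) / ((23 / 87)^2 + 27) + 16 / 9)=-685653365317243901 / 7680376620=-89273404.06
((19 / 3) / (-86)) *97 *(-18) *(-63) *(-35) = 12191445 / 43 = 283521.98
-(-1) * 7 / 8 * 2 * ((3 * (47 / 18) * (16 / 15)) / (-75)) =-658 / 3375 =-0.19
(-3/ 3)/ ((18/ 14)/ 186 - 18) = 434/ 7809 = 0.06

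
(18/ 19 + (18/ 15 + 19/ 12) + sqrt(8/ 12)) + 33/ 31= sqrt(6)/ 3 + 169463/ 35340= 5.61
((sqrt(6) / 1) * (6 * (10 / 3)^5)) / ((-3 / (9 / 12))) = -50000 * sqrt(6) / 81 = -1512.03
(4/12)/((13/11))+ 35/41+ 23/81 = 61291/43173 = 1.42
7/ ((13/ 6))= 42/ 13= 3.23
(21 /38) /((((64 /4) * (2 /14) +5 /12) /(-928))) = -189.77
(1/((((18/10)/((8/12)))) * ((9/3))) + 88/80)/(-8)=-991/6480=-0.15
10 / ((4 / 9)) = 45 / 2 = 22.50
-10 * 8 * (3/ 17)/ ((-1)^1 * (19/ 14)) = 3360/ 323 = 10.40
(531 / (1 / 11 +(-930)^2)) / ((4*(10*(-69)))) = -1947 / 8752788920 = -0.00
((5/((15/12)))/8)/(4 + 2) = 1/12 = 0.08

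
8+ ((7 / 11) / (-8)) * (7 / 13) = 9103 / 1144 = 7.96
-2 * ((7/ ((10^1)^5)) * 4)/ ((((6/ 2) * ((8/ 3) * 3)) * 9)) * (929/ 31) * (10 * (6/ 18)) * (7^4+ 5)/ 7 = -372529/ 4185000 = -0.09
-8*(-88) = 704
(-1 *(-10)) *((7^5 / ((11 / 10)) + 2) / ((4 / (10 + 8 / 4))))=5042760 / 11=458432.73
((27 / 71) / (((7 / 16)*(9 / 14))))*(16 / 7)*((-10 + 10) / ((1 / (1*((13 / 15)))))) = 0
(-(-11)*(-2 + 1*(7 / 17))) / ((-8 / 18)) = 2673 / 68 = 39.31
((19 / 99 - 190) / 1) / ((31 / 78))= -488566 / 1023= -477.58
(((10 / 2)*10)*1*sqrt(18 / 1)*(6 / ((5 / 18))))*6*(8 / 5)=31104*sqrt(2)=43987.70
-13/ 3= -4.33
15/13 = 1.15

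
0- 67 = -67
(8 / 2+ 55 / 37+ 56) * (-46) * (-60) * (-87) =-546273000 / 37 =-14764135.14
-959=-959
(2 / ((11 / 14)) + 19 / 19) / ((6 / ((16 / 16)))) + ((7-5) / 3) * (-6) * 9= -779 / 22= -35.41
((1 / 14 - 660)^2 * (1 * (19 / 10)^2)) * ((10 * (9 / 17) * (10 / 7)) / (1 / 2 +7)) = 92443928043 / 58310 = 1585387.21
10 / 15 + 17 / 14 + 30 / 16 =631 / 168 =3.76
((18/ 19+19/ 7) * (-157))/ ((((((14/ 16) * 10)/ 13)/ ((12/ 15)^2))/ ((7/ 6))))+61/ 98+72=-394588591/ 698250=-565.11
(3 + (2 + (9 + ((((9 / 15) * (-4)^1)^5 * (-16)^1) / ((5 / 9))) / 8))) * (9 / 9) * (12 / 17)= 56372712 / 265625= 212.23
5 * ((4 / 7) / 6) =10 / 21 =0.48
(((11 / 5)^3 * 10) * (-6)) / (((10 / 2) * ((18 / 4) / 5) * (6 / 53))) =-282172 / 225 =-1254.10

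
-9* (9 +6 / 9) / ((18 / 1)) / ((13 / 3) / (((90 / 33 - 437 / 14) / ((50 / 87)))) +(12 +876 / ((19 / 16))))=-0.01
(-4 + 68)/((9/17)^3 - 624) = -314432/3064983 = -0.10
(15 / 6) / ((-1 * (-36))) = 0.07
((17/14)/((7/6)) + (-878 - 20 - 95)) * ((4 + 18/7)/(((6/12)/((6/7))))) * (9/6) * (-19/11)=764669592/26411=28952.69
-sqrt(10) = -3.16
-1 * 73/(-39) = 73/39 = 1.87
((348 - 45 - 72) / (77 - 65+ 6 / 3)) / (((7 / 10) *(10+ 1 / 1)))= 2.14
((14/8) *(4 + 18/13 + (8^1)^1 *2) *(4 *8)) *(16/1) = 249088/13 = 19160.62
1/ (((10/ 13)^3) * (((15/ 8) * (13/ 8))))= 1352/ 1875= 0.72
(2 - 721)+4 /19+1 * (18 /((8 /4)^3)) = -54457 /76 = -716.54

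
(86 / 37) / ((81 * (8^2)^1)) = 43 / 95904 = 0.00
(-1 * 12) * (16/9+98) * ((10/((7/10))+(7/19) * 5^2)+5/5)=-3900912/133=-29330.17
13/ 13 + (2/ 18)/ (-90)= 809/ 810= 1.00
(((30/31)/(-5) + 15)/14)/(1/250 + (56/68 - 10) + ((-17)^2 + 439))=325125/220979563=0.00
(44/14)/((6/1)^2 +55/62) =1364/16009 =0.09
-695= -695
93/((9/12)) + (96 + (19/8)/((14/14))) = 1779/8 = 222.38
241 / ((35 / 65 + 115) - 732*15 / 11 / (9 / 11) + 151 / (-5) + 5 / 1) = -15665 / 73428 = -0.21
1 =1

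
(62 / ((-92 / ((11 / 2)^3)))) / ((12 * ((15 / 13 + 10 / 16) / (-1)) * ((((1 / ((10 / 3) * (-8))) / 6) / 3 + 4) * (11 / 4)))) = 780208 / 1633069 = 0.48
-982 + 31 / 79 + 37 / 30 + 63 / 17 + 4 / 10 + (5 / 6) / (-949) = -6221310012 / 6372535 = -976.27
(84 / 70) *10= 12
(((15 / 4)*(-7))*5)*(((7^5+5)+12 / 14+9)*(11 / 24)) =-32382075 / 32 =-1011939.84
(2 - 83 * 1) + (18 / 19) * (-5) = -1629 / 19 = -85.74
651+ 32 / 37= 24119 / 37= 651.86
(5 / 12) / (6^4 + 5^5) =5 / 53052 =0.00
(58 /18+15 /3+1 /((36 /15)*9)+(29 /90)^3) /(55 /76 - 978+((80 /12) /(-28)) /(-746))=-300240563651 /35343148304250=-0.01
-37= -37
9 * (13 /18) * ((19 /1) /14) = 247 /28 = 8.82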